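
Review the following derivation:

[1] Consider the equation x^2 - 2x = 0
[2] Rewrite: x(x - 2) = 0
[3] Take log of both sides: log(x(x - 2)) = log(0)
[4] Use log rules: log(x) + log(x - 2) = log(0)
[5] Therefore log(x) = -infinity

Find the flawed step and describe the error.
Step 3: Take log of both sides: log(x(x - 2)) = log(0)

Step 3 takes the logarithm of both sides, resulting in log(0) on the right side. The logarithm is only defined for positive numbers; log(0) is undefined (approaches negative infinity). This operation is invalid.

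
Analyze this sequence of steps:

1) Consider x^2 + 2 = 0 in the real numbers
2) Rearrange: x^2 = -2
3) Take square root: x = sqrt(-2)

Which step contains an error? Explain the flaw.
Step 3: Take square root: x = sqrt(-2)

Step 3 takes the square root of -2, which is negative. In the real number system, the square root of a negative number is undefined. The equation x^2 + 2 = 0 has no real solutions. Square roots of negative numbers only exist in the complex numbers.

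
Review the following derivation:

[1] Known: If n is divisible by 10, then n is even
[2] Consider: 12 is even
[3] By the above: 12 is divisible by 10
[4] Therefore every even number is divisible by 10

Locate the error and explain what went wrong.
Step 3: By the above: 12 is divisible by 10

Step 3 commits the fallacy of affirming the consequent. The known fact 'divisible by 10 → even' does NOT imply 'even → divisible by 10'. That would be the converse, which is false. For example, 12 is even but 12 ÷ 10 = 1.20, which is not an integer.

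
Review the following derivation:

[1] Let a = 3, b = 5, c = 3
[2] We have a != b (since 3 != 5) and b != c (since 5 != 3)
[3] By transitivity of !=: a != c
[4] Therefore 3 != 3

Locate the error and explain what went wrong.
Step 3: By transitivity of !=: a != c

Step 3 incorrectly applies transitivity to the '!=' relation. Transitivity states: if a R b and b R c, then a R c. However, '!=' is not transitive. Counterexample: 3 != 5 and 5 != 3, but 3 = 3 (both equal 3). Transitivity holds for relations like <, <=, =, but not for !=.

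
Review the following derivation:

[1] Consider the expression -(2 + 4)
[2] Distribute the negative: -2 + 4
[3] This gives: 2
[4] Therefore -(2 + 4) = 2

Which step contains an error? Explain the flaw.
Step 2: Distribute the negative: -2 + 4

Step 2 incorrectly distributes the negative sign. The correct distribution is -(2 + 4) = -2 - 4 = -6. The negative must be applied to both terms, not just the first. The error treats -(2 + 4) as -2 + 4, which equals 2 instead of -6.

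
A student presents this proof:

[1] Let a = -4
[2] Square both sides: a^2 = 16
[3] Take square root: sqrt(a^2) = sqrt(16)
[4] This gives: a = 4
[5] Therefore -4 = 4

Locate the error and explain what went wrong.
Step 4: This gives: a = 4

Step 4 incorrectly states that sqrt(a^2) = a. The correct identity is sqrt(a^2) = |a|. Since a = -4 < 0, we have sqrt(a^2) = |-4| = 4, not a = -4.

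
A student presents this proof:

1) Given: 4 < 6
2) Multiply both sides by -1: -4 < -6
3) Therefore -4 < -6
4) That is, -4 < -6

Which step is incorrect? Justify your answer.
Step 2: Multiply both sides by -1: -4 < -6

Step 2 multiplies both sides by -1 but fails to reverse the inequality sign. When multiplying (or dividing) an inequality by a negative number, the direction must be reversed. Since 4 < 6, we should get -4 > -6, i.e., -4 > -6.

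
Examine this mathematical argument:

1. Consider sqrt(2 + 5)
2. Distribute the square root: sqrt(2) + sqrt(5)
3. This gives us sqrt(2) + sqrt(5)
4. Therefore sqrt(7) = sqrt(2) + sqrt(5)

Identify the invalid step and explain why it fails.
Step 2: Distribute the square root: sqrt(2) + sqrt(5)

Step 2 incorrectly 'distributes' the square root over addition. The square root function does not distribute: sqrt(a + b) ≠ sqrt(a) + sqrt(b). In fact, sqrt(2 + 5) = sqrt(7) ≈ 2.6458, while sqrt(2) + sqrt(5) ≈ 3.6503.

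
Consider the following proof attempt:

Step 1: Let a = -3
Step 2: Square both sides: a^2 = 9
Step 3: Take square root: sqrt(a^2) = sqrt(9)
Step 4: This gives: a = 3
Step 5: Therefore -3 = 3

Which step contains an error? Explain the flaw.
Step 4: This gives: a = 3

Step 4 incorrectly states that sqrt(a^2) = a. The correct identity is sqrt(a^2) = |a|. Since a = -3 < 0, we have sqrt(a^2) = |-3| = 3, not a = -3.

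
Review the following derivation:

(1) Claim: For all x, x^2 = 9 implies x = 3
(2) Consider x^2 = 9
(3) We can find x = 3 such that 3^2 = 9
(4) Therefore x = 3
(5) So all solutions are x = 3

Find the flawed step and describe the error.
Step 4: Therefore x = 3

Step 4 incorrectly concludes that x = 3 is the only solution. The proof shows that x = 3 is A solution (existence), but does not show it is the ONLY solution (uniqueness). In fact, x = -3 is also a solution since (-3)^2 = 9. Finding one solution doesn't prove there are no others.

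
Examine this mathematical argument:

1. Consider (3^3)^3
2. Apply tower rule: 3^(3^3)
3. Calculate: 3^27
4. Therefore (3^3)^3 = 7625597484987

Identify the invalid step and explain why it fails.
Step 2: Apply tower rule: 3^(3^3)

Step 2 incorrectly states that (a^b)^c = a^(b^c). The correct rule is (a^b)^c = a^(b×c). The actual value is (3^3)^3 = 3^9 = 19683, not 3^27 = 7625597484987.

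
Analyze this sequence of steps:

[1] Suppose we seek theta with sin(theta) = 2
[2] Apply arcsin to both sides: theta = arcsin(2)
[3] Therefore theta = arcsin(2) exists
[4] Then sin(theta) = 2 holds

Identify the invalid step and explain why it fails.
Step 2: Apply arcsin to both sides: theta = arcsin(2)

Step 2 applies arcsin to 2. However, arcsin(x) is only defined for x in [-1, 1] because sin(theta) can only produce values in that range. Since |2| > 1, arcsin(2) is undefined. There is no angle whose sine equals 2.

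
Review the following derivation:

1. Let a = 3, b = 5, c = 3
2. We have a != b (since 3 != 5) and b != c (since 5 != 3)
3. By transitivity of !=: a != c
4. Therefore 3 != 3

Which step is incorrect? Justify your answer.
Step 3: By transitivity of !=: a != c

Step 3 incorrectly applies transitivity to the '!=' relation. Transitivity states: if a R b and b R c, then a R c. However, '!=' is not transitive. Counterexample: 3 != 5 and 5 != 3, but 3 = 3 (both equal 3). Transitivity holds for relations like <, <=, =, but not for !=.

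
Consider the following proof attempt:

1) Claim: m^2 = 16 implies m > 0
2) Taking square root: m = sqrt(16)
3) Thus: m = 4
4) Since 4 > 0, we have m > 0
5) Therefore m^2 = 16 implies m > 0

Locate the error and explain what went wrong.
Step 2: Taking square root: m = sqrt(16)

Step 2 takes the square root and assumes the positive root only. The equation m^2 = 16 actually has two solutions: m = 4 and m = -4. The proof silently assumes m > 0 without justification, then uses this assumption to conclude m > 0, which is circular. The counterexample m = -4 shows the claim is false.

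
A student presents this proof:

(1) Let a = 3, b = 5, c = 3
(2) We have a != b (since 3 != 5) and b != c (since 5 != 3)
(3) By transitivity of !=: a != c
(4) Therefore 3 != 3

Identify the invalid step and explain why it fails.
Step 3: By transitivity of !=: a != c

Step 3 incorrectly applies transitivity to the '!=' relation. Transitivity states: if a R b and b R c, then a R c. However, '!=' is not transitive. Counterexample: 3 != 5 and 5 != 3, but 3 = 3 (both equal 3). Transitivity holds for relations like <, <=, =, but not for !=.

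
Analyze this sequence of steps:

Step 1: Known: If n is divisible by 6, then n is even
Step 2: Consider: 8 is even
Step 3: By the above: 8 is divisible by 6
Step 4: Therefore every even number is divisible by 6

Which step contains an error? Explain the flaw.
Step 3: By the above: 8 is divisible by 6

Step 3 commits the fallacy of affirming the consequent. The known fact 'divisible by 6 → even' does NOT imply 'even → divisible by 6'. That would be the converse, which is false. For example, 8 is even but 8 ÷ 6 = 1.33, which is not an integer.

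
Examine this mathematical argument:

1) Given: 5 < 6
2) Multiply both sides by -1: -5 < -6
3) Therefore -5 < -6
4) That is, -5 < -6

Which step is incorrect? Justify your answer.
Step 2: Multiply both sides by -1: -5 < -6

Step 2 multiplies both sides by -1 but fails to reverse the inequality sign. When multiplying (or dividing) an inequality by a negative number, the direction must be reversed. Since 5 < 6, we should get -5 > -6, i.e., -5 > -6.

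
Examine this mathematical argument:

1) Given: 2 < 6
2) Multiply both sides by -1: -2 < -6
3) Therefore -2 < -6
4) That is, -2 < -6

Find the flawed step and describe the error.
Step 2: Multiply both sides by -1: -2 < -6

Step 2 multiplies both sides by -1 but fails to reverse the inequality sign. When multiplying (or dividing) an inequality by a negative number, the direction must be reversed. Since 2 < 6, we should get -2 > -6, i.e., -2 > -6.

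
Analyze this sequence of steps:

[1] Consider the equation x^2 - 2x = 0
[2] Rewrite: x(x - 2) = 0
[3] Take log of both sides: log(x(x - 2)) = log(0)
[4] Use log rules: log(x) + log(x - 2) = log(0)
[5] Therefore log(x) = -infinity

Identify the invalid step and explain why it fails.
Step 3: Take log of both sides: log(x(x - 2)) = log(0)

Step 3 takes the logarithm of both sides, resulting in log(0) on the right side. The logarithm is only defined for positive numbers; log(0) is undefined (approaches negative infinity). This operation is invalid.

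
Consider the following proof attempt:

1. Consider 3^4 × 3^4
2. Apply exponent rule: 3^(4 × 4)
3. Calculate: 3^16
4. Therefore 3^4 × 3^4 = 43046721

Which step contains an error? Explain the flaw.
Step 2: Apply exponent rule: 3^(4 × 4)

Step 2 incorrectly states that a^b × a^c = a^(b×c). The correct rule is a^b × a^c = a^(b+c). The actual value is 3^4 × 3^4 = 3^8 = 6561, not 3^16 = 43046721.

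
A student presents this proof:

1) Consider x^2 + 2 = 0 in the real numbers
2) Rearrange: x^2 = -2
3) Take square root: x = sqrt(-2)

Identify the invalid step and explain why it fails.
Step 3: Take square root: x = sqrt(-2)

Step 3 takes the square root of -2, which is negative. In the real number system, the square root of a negative number is undefined. The equation x^2 + 2 = 0 has no real solutions. Square roots of negative numbers only exist in the complex numbers.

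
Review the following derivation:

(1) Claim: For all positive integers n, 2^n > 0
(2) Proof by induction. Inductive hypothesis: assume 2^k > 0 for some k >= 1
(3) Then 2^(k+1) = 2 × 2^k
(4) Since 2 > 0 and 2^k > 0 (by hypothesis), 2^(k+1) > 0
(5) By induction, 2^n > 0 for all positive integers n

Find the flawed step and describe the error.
Step 5: By induction, 2^n > 0 for all positive integers n

Step 5 concludes the proof by induction, but no base case was ever established. A valid induction proof requires: (1) a base case proving 2^1 > 0, and (2) an inductive step showing IF 2^k > 0 THEN 2^(k+1) > 0. Steps 2-4 correctly establish the inductive step, but without the base case the conclusion in step 5 does not follow.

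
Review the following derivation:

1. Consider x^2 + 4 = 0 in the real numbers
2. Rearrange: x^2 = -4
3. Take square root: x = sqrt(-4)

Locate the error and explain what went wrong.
Step 3: Take square root: x = sqrt(-4)

Step 3 takes the square root of -4, which is negative. In the real number system, the square root of a negative number is undefined. The equation x^2 + 4 = 0 has no real solutions. Square roots of negative numbers only exist in the complex numbers.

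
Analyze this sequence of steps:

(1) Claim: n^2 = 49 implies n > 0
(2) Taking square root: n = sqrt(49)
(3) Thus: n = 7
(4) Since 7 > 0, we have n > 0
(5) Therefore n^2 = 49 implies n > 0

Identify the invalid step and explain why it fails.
Step 2: Taking square root: n = sqrt(49)

Step 2 takes the square root and assumes the positive root only. The equation n^2 = 49 actually has two solutions: n = 7 and n = -7. The proof silently assumes n > 0 without justification, then uses this assumption to conclude n > 0, which is circular. The counterexample n = -7 shows the claim is false.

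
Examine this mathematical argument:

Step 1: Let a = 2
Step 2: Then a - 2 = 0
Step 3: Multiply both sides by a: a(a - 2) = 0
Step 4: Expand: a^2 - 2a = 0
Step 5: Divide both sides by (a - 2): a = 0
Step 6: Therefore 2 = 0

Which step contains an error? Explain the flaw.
Step 5: Divide both sides by (a - 2): a = 0

Step 5 divides both sides by (a - 2). However, since a = 2, we have (a - 2) = 0. Division by zero is undefined, making this step invalid.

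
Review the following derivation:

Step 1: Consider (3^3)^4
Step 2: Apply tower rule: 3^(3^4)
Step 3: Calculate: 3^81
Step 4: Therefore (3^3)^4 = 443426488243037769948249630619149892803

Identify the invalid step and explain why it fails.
Step 2: Apply tower rule: 3^(3^4)

Step 2 incorrectly states that (a^b)^c = a^(b^c). The correct rule is (a^b)^c = a^(b×c). The actual value is (3^3)^4 = 3^12 = 531441, not 3^81 = 443426488243037769948249630619149892803.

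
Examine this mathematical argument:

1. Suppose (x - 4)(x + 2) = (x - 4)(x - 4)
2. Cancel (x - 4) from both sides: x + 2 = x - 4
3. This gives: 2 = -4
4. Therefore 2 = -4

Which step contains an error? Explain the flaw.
Step 2: Cancel (x - 4) from both sides: x + 2 = x - 4

Step 2 cancels (x - 4) from both sides. This is only valid if (x - 4) ≠ 0, i.e., x ≠ 4. When x = 4, both sides equal zero regardless of the other factors. The correct approach requires considering x = 4 as a separate case.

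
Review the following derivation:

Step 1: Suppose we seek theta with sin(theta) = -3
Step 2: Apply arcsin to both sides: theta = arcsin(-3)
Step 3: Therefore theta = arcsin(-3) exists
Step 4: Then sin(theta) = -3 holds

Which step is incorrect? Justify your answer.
Step 2: Apply arcsin to both sides: theta = arcsin(-3)

Step 2 applies arcsin to -3. However, arcsin(x) is only defined for x in [-1, 1] because sin(theta) can only produce values in that range. Since |-3| > 1, arcsin(-3) is undefined. There is no angle whose sine equals -3.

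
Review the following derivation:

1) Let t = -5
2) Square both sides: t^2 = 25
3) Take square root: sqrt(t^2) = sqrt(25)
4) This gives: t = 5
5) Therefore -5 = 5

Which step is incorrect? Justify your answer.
Step 4: This gives: t = 5

Step 4 incorrectly states that sqrt(t^2) = t. The correct identity is sqrt(t^2) = |t|. Since t = -5 < 0, we have sqrt(t^2) = |-5| = 5, not t = -5.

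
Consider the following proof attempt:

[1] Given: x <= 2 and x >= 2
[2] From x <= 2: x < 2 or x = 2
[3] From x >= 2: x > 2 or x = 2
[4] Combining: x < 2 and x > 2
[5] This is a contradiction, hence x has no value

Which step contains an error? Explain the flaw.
Step 4: Combining: x < 2 and x > 2

Step 4 incorrectly combines the conditions. From x <= 2 and x >= 2, the intersection is x = 2. The error treats the 'or' cases as 'and' requirements. The correct conclusion is that x = 2 is the unique solution, not that no solution exists.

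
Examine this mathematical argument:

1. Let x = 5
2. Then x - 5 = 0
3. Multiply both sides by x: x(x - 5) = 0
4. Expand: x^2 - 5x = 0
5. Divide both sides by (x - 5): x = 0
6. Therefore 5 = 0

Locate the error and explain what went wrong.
Step 5: Divide both sides by (x - 5): x = 0

Step 5 divides both sides by (x - 5). However, since x = 5, we have (x - 5) = 0. Division by zero is undefined, making this step invalid.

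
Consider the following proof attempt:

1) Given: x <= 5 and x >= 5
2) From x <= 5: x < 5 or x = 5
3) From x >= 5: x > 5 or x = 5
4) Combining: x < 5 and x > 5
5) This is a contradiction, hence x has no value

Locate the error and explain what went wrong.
Step 4: Combining: x < 5 and x > 5

Step 4 incorrectly combines the conditions. From x <= 5 and x >= 5, the intersection is x = 5. The error treats the 'or' cases as 'and' requirements. The correct conclusion is that x = 5 is the unique solution, not that no solution exists.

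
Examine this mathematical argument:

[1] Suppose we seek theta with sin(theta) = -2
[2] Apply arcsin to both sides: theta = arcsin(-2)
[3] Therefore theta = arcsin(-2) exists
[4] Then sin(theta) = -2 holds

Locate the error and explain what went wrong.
Step 2: Apply arcsin to both sides: theta = arcsin(-2)

Step 2 applies arcsin to -2. However, arcsin(x) is only defined for x in [-1, 1] because sin(theta) can only produce values in that range. Since |-2| > 1, arcsin(-2) is undefined. There is no angle whose sine equals -2.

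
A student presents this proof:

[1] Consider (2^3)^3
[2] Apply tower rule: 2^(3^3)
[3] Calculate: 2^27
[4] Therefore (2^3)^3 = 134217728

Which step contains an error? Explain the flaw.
Step 2: Apply tower rule: 2^(3^3)

Step 2 incorrectly states that (a^b)^c = a^(b^c). The correct rule is (a^b)^c = a^(b×c). The actual value is (2^3)^3 = 2^9 = 512, not 2^27 = 134217728.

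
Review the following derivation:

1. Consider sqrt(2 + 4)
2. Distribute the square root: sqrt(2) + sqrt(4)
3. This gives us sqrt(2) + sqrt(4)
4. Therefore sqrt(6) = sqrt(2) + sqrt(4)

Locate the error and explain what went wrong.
Step 2: Distribute the square root: sqrt(2) + sqrt(4)

Step 2 incorrectly 'distributes' the square root over addition. The square root function does not distribute: sqrt(a + b) ≠ sqrt(a) + sqrt(b). In fact, sqrt(2 + 4) = sqrt(6) ≈ 2.4495, while sqrt(2) + sqrt(4) ≈ 3.4142.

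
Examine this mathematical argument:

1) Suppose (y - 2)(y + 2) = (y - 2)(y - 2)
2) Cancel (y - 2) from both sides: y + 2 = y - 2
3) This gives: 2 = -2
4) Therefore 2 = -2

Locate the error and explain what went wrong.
Step 2: Cancel (y - 2) from both sides: y + 2 = y - 2

Step 2 cancels (y - 2) from both sides. This is only valid if (y - 2) ≠ 0, i.e., y ≠ 2. When y = 2, both sides equal zero regardless of the other factors. The correct approach requires considering y = 2 as a separate case.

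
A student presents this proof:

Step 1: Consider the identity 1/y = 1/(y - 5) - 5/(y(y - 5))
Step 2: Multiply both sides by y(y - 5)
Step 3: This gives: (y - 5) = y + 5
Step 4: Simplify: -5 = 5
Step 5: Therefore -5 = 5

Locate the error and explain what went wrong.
Step 3: This gives: (y - 5) = y + 5

Step 3 makes a sign error when clearing denominators. Multiplying -5/(y(y - 5)) by y(y - 5) gives -5, not +5. The correct result is (y - 5) = y - 5, which is trivially true, not (y - 5) = y + 5. (Step 1 is a valid identity: 1/(y - 5) - 5/(y(y - 5)) = (y - 5)/(y(y - 5)) = 1/y.)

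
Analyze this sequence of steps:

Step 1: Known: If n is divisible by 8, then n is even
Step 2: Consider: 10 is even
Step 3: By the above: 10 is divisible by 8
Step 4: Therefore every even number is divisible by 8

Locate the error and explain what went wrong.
Step 3: By the above: 10 is divisible by 8

Step 3 commits the fallacy of affirming the consequent. The known fact 'divisible by 8 → even' does NOT imply 'even → divisible by 8'. That would be the converse, which is false. For example, 10 is even but 10 ÷ 8 = 1.25, which is not an integer.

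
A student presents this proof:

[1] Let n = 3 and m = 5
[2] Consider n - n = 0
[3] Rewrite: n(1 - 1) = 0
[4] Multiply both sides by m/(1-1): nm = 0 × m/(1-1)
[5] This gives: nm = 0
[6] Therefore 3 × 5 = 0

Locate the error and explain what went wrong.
Step 4: Multiply both sides by m/(1-1): nm = 0 × m/(1-1)

Step 4 multiplies both sides by m/(1-1). However, 1-1 = 0, so this is multiplication by m/0, which is undefined. We cannot multiply by an undefined expression.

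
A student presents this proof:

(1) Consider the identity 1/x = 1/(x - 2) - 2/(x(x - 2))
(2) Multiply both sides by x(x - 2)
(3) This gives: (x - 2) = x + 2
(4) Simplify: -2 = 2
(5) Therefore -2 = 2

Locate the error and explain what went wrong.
Step 3: This gives: (x - 2) = x + 2

Step 3 makes a sign error when clearing denominators. Multiplying -2/(x(x - 2)) by x(x - 2) gives -2, not +2. The correct result is (x - 2) = x - 2, which is trivially true, not (x - 2) = x + 2. (Step 1 is a valid identity: 1/(x - 2) - 2/(x(x - 2)) = (x - 2)/(x(x - 2)) = 1/x.)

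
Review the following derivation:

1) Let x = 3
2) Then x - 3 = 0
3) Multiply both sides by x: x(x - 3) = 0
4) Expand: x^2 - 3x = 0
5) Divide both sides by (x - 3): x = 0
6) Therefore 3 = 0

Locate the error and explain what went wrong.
Step 5: Divide both sides by (x - 3): x = 0

Step 5 divides both sides by (x - 3). However, since x = 3, we have (x - 3) = 0. Division by zero is undefined, making this step invalid.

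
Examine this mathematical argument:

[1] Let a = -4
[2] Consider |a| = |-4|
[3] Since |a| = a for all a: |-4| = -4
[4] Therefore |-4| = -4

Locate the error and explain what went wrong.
Step 3: Since |a| = a for all a: |-4| = -4

Step 3 incorrectly states that |a| = a for all a. The correct definition is |a| = a when a >= 0, and |a| = -a when a < 0. Since -4 < 0, we have |-4| = -(-4) = 4, not -4.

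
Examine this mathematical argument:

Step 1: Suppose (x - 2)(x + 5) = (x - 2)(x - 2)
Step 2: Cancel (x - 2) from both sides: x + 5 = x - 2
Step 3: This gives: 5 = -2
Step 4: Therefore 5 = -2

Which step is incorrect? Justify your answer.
Step 2: Cancel (x - 2) from both sides: x + 5 = x - 2

Step 2 cancels (x - 2) from both sides. This is only valid if (x - 2) ≠ 0, i.e., x ≠ 2. When x = 2, both sides equal zero regardless of the other factors. The correct approach requires considering x = 2 as a separate case.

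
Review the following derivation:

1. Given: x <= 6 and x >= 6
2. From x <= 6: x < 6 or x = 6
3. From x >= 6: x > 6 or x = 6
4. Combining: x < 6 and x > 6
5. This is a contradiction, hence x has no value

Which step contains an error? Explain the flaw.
Step 4: Combining: x < 6 and x > 6

Step 4 incorrectly combines the conditions. From x <= 6 and x >= 6, the intersection is x = 6. The error treats the 'or' cases as 'and' requirements. The correct conclusion is that x = 6 is the unique solution, not that no solution exists.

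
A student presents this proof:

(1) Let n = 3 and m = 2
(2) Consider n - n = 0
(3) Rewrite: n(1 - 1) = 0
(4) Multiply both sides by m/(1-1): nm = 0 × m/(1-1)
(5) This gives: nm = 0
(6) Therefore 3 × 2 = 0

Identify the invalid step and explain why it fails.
Step 4: Multiply both sides by m/(1-1): nm = 0 × m/(1-1)

Step 4 multiplies both sides by m/(1-1). However, 1-1 = 0, so this is multiplication by m/0, which is undefined. We cannot multiply by an undefined expression.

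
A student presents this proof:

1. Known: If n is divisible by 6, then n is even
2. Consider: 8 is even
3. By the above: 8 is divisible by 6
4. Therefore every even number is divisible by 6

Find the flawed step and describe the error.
Step 3: By the above: 8 is divisible by 6

Step 3 commits the fallacy of affirming the consequent. The known fact 'divisible by 6 → even' does NOT imply 'even → divisible by 6'. That would be the converse, which is false. For example, 8 is even but 8 ÷ 6 = 1.33, which is not an integer.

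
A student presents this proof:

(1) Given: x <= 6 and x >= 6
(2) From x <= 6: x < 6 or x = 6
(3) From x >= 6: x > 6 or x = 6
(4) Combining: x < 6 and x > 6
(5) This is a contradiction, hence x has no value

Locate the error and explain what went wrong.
Step 4: Combining: x < 6 and x > 6

Step 4 incorrectly combines the conditions. From x <= 6 and x >= 6, the intersection is x = 6. The error treats the 'or' cases as 'and' requirements. The correct conclusion is that x = 6 is the unique solution, not that no solution exists.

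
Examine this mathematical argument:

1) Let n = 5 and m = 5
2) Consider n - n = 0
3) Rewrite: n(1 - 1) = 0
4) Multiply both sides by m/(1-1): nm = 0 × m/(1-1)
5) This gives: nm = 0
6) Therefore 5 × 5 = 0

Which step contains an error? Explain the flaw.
Step 4: Multiply both sides by m/(1-1): nm = 0 × m/(1-1)

Step 4 multiplies both sides by m/(1-1). However, 1-1 = 0, so this is multiplication by m/0, which is undefined. We cannot multiply by an undefined expression.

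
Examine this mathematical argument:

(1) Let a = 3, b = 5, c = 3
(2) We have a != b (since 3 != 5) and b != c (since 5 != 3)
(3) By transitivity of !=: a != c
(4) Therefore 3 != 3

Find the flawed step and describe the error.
Step 3: By transitivity of !=: a != c

Step 3 incorrectly applies transitivity to the '!=' relation. Transitivity states: if a R b and b R c, then a R c. However, '!=' is not transitive. Counterexample: 3 != 5 and 5 != 3, but 3 = 3 (both equal 3). Transitivity holds for relations like <, <=, =, but not for !=.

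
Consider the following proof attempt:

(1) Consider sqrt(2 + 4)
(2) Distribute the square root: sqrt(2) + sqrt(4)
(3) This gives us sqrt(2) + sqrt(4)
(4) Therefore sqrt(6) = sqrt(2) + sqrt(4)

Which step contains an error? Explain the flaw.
Step 2: Distribute the square root: sqrt(2) + sqrt(4)

Step 2 incorrectly 'distributes' the square root over addition. The square root function does not distribute: sqrt(a + b) ≠ sqrt(a) + sqrt(b). In fact, sqrt(2 + 4) = sqrt(6) ≈ 2.4495, while sqrt(2) + sqrt(4) ≈ 3.4142.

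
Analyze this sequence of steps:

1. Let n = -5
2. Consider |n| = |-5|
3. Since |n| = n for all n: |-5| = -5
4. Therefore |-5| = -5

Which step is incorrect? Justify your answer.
Step 3: Since |n| = n for all n: |-5| = -5

Step 3 incorrectly states that |n| = n for all n. The correct definition is |n| = n when n >= 0, and |n| = -n when n < 0. Since -5 < 0, we have |-5| = -(-5) = 5, not -5.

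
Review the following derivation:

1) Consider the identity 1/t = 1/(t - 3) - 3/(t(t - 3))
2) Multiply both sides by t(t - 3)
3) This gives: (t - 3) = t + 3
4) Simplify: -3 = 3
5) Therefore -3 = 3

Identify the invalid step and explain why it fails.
Step 3: This gives: (t - 3) = t + 3

Step 3 makes a sign error when clearing denominators. Multiplying -3/(t(t - 3)) by t(t - 3) gives -3, not +3. The correct result is (t - 3) = t - 3, which is trivially true, not (t - 3) = t + 3. (Step 1 is a valid identity: 1/(t - 3) - 3/(t(t - 3)) = (t - 3)/(t(t - 3)) = 1/t.)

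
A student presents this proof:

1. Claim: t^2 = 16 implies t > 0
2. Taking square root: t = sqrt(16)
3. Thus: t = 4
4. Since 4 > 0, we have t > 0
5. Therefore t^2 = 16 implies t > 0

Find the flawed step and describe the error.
Step 2: Taking square root: t = sqrt(16)

Step 2 takes the square root and assumes the positive root only. The equation t^2 = 16 actually has two solutions: t = 4 and t = -4. The proof silently assumes t > 0 without justification, then uses this assumption to conclude t > 0, which is circular. The counterexample t = -4 shows the claim is false.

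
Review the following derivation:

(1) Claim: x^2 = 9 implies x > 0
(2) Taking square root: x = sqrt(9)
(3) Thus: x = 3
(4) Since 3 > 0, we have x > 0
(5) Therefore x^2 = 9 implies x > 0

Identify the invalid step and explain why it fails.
Step 2: Taking square root: x = sqrt(9)

Step 2 takes the square root and assumes the positive root only. The equation x^2 = 9 actually has two solutions: x = 3 and x = -3. The proof silently assumes x > 0 without justification, then uses this assumption to conclude x > 0, which is circular. The counterexample x = -3 shows the claim is false.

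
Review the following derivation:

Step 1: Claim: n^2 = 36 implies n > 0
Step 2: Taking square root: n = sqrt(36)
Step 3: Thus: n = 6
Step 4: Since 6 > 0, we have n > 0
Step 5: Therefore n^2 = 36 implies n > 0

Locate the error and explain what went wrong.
Step 2: Taking square root: n = sqrt(36)

Step 2 takes the square root and assumes the positive root only. The equation n^2 = 36 actually has two solutions: n = 6 and n = -6. The proof silently assumes n > 0 without justification, then uses this assumption to conclude n > 0, which is circular. The counterexample n = -6 shows the claim is false.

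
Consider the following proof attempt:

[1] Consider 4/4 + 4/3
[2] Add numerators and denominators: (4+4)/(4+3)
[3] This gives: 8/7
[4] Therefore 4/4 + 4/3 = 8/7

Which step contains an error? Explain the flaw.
Step 2: Add numerators and denominators: (4+4)/(4+3)

Step 2 incorrectly adds fractions by separately adding numerators and denominators. This is wrong. The correct method requires a common denominator: 4/4 + 4/3 = (4×3 + 4×4)/(4×3) = 28/12 = 7/3. The method used gives 8/7, which is different.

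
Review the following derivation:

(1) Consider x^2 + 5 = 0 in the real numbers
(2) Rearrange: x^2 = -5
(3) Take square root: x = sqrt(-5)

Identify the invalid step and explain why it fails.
Step 3: Take square root: x = sqrt(-5)

Step 3 takes the square root of -5, which is negative. In the real number system, the square root of a negative number is undefined. The equation x^2 + 5 = 0 has no real solutions. Square roots of negative numbers only exist in the complex numbers.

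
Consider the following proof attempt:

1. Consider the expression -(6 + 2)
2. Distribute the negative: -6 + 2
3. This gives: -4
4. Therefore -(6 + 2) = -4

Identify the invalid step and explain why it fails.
Step 2: Distribute the negative: -6 + 2

Step 2 incorrectly distributes the negative sign. The correct distribution is -(6 + 2) = -6 - 2 = -8. The negative must be applied to both terms, not just the first. The error treats -(6 + 2) as -6 + 2, which equals -4 instead of -8.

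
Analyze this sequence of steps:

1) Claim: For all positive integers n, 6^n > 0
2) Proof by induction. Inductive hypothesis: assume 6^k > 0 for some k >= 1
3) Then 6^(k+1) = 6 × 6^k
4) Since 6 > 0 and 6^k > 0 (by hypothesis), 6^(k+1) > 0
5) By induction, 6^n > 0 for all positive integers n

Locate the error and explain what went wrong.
Step 5: By induction, 6^n > 0 for all positive integers n

Step 5 concludes the proof by induction, but no base case was ever established. A valid induction proof requires: (1) a base case proving 6^1 > 0, and (2) an inductive step showing IF 6^k > 0 THEN 6^(k+1) > 0. Steps 2-4 correctly establish the inductive step, but without the base case the conclusion in step 5 does not follow.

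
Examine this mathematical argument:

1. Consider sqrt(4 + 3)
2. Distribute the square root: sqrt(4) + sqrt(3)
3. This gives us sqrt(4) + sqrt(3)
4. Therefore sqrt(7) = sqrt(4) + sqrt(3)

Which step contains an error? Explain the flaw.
Step 2: Distribute the square root: sqrt(4) + sqrt(3)

Step 2 incorrectly 'distributes' the square root over addition. The square root function does not distribute: sqrt(a + b) ≠ sqrt(a) + sqrt(b). In fact, sqrt(4 + 3) = sqrt(7) ≈ 2.6458, while sqrt(4) + sqrt(3) ≈ 3.7321.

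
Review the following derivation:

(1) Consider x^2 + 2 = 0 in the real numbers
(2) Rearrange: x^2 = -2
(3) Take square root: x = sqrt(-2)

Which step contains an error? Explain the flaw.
Step 3: Take square root: x = sqrt(-2)

Step 3 takes the square root of -2, which is negative. In the real number system, the square root of a negative number is undefined. The equation x^2 + 2 = 0 has no real solutions. Square roots of negative numbers only exist in the complex numbers.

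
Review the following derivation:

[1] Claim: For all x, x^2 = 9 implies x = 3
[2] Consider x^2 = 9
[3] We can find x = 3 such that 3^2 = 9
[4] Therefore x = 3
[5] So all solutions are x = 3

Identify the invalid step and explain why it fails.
Step 4: Therefore x = 3

Step 4 incorrectly concludes that x = 3 is the only solution. The proof shows that x = 3 is A solution (existence), but does not show it is the ONLY solution (uniqueness). In fact, x = -3 is also a solution since (-3)^2 = 9. Finding one solution doesn't prove there are no others.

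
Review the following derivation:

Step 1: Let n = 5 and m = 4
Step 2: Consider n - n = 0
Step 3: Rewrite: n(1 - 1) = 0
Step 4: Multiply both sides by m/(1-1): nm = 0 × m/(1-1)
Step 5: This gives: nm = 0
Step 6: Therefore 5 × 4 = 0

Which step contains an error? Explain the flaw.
Step 4: Multiply both sides by m/(1-1): nm = 0 × m/(1-1)

Step 4 multiplies both sides by m/(1-1). However, 1-1 = 0, so this is multiplication by m/0, which is undefined. We cannot multiply by an undefined expression.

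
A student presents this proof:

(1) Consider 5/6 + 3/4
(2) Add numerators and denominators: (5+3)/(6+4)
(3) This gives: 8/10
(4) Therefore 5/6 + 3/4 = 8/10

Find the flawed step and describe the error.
Step 2: Add numerators and denominators: (5+3)/(6+4)

Step 2 incorrectly adds fractions by separately adding numerators and denominators. This is wrong. The correct method requires a common denominator: 5/6 + 3/4 = (5×4 + 3×6)/(6×4) = 38/24 = 19/12. The method used gives 8/10, which is different.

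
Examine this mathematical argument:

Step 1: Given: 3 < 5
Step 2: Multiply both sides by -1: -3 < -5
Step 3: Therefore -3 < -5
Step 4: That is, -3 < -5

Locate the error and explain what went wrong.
Step 2: Multiply both sides by -1: -3 < -5

Step 2 multiplies both sides by -1 but fails to reverse the inequality sign. When multiplying (or dividing) an inequality by a negative number, the direction must be reversed. Since 3 < 5, we should get -3 > -5, i.e., -3 > -5.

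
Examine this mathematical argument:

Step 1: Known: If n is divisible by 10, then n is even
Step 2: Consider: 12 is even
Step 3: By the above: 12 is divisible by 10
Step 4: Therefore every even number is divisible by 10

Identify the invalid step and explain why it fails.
Step 3: By the above: 12 is divisible by 10

Step 3 commits the fallacy of affirming the consequent. The known fact 'divisible by 10 → even' does NOT imply 'even → divisible by 10'. That would be the converse, which is false. For example, 12 is even but 12 ÷ 10 = 1.20, which is not an integer.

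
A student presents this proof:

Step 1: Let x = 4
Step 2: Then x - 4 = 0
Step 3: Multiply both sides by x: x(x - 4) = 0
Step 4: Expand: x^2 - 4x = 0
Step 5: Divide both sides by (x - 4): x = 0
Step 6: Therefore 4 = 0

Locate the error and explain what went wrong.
Step 5: Divide both sides by (x - 4): x = 0

Step 5 divides both sides by (x - 4). However, since x = 4, we have (x - 4) = 0. Division by zero is undefined, making this step invalid.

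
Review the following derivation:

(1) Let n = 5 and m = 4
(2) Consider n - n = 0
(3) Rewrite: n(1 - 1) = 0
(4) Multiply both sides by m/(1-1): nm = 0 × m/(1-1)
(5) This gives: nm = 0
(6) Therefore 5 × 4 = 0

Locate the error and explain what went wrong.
Step 4: Multiply both sides by m/(1-1): nm = 0 × m/(1-1)

Step 4 multiplies both sides by m/(1-1). However, 1-1 = 0, so this is multiplication by m/0, which is undefined. We cannot multiply by an undefined expression.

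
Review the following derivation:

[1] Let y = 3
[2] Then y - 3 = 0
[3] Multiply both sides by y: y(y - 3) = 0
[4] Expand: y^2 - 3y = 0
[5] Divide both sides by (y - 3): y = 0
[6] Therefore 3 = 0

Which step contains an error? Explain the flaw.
Step 5: Divide both sides by (y - 3): y = 0

Step 5 divides both sides by (y - 3). However, since y = 3, we have (y - 3) = 0. Division by zero is undefined, making this step invalid.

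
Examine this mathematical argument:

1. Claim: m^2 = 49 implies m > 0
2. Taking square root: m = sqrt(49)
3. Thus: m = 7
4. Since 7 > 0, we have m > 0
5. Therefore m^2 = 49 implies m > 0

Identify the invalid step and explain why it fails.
Step 2: Taking square root: m = sqrt(49)

Step 2 takes the square root and assumes the positive root only. The equation m^2 = 49 actually has two solutions: m = 7 and m = -7. The proof silently assumes m > 0 without justification, then uses this assumption to conclude m > 0, which is circular. The counterexample m = -7 shows the claim is false.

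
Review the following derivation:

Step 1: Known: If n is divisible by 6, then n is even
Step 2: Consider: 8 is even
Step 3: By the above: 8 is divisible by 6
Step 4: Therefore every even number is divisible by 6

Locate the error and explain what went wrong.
Step 3: By the above: 8 is divisible by 6

Step 3 commits the fallacy of affirming the consequent. The known fact 'divisible by 6 → even' does NOT imply 'even → divisible by 6'. That would be the converse, which is false. For example, 8 is even but 8 ÷ 6 = 1.33, which is not an integer.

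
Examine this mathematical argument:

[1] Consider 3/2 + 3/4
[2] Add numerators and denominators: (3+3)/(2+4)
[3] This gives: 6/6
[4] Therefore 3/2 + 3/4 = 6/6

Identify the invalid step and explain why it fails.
Step 2: Add numerators and denominators: (3+3)/(2+4)

Step 2 incorrectly adds fractions by separately adding numerators and denominators. This is wrong. The correct method requires a common denominator: 3/2 + 3/4 = (3×4 + 3×2)/(2×4) = 18/8 = 9/4. The method used gives 6/6, which is different.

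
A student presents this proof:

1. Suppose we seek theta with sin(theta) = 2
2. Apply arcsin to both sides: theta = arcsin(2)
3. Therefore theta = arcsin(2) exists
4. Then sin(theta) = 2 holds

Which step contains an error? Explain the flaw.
Step 2: Apply arcsin to both sides: theta = arcsin(2)

Step 2 applies arcsin to 2. However, arcsin(x) is only defined for x in [-1, 1] because sin(theta) can only produce values in that range. Since |2| > 1, arcsin(2) is undefined. There is no angle whose sine equals 2.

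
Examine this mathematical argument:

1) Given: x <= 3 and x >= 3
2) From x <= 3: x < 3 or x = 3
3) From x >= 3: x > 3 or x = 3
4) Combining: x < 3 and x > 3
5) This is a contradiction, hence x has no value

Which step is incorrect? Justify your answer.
Step 4: Combining: x < 3 and x > 3

Step 4 incorrectly combines the conditions. From x <= 3 and x >= 3, the intersection is x = 3. The error treats the 'or' cases as 'and' requirements. The correct conclusion is that x = 3 is the unique solution, not that no solution exists.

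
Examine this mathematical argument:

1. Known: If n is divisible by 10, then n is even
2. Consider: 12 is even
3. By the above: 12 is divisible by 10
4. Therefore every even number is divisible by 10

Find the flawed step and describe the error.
Step 3: By the above: 12 is divisible by 10

Step 3 commits the fallacy of affirming the consequent. The known fact 'divisible by 10 → even' does NOT imply 'even → divisible by 10'. That would be the converse, which is false. For example, 12 is even but 12 ÷ 10 = 1.20, which is not an integer.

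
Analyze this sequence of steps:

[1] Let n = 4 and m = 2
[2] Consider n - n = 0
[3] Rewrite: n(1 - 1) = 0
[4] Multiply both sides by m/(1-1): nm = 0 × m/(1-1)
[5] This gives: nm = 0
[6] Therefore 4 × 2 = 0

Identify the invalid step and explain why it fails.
Step 4: Multiply both sides by m/(1-1): nm = 0 × m/(1-1)

Step 4 multiplies both sides by m/(1-1). However, 1-1 = 0, so this is multiplication by m/0, which is undefined. We cannot multiply by an undefined expression.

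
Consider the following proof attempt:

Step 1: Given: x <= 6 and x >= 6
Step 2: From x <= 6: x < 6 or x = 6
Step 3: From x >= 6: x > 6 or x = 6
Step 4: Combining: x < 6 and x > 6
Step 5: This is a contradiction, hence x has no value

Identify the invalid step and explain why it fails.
Step 4: Combining: x < 6 and x > 6

Step 4 incorrectly combines the conditions. From x <= 6 and x >= 6, the intersection is x = 6. The error treats the 'or' cases as 'and' requirements. The correct conclusion is that x = 6 is the unique solution, not that no solution exists.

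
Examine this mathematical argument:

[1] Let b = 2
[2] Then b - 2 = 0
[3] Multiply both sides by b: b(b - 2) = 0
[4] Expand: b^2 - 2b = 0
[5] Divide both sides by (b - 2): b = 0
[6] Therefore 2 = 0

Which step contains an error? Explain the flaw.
Step 5: Divide both sides by (b - 2): b = 0

Step 5 divides both sides by (b - 2). However, since b = 2, we have (b - 2) = 0. Division by zero is undefined, making this step invalid.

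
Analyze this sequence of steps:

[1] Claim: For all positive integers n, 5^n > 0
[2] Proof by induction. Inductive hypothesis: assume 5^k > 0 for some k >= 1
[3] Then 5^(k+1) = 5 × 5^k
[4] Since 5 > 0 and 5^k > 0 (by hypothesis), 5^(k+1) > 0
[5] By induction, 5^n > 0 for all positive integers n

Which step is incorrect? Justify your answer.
Step 5: By induction, 5^n > 0 for all positive integers n

Step 5 concludes the proof by induction, but no base case was ever established. A valid induction proof requires: (1) a base case proving 5^1 > 0, and (2) an inductive step showing IF 5^k > 0 THEN 5^(k+1) > 0. Steps 2-4 correctly establish the inductive step, but without the base case the conclusion in step 5 does not follow.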